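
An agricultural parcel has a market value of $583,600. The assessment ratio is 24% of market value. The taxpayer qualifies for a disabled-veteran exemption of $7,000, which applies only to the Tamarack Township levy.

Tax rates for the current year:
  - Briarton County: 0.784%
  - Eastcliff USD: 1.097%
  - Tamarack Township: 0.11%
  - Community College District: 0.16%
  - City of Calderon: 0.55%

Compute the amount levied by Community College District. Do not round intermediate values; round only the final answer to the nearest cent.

$224.10

Assessed value = $583,600 × 0.24 = $140,064
Community College District taxable value = $140,064 (exemption does not apply)
Community College District levy = $140,064 × 0.0016 = $224.1024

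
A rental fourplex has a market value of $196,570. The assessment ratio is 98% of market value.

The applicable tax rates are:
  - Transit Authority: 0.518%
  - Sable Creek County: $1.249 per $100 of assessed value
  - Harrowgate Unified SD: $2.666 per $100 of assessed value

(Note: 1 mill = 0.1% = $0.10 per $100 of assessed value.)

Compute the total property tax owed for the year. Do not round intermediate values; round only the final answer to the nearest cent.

$8,539.67

Assessed value = $196,570 × 0.98 = $192,638.6
Transit Authority: $192,638.6 × 0.00518 = $997.867948
Sable Creek County: $192,638.6 × 0.01249 = $2,406.056114
Harrowgate Unified SD: $192,638.6 × 0.02666 = $5,135.745076
Total = $8,539.669138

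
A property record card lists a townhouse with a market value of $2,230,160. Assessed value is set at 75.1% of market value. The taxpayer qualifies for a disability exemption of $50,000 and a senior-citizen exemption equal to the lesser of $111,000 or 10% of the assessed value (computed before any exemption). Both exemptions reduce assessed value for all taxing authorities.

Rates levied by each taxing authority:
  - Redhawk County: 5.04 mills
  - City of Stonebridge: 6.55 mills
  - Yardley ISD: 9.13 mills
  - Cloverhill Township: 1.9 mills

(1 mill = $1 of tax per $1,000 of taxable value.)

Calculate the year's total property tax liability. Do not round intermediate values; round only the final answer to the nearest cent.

Assessed value = $2,230,160 × 0.751 = $1,674,850.16
Senior-citizen exemption = min($111,000, 10% × $1,674,850.16) = min($111,000, $167,485.016) = $111,000 (dollar cap binds)
Taxable value = $1,674,850.16 − $50,000 − $111,000 = $1,513,850.16
Redhawk County: $1,513,850.16 × 0.00504 = $7,629.8048064
City of Stonebridge: $1,513,850.16 × 0.00655 = $9,915.718548
Yardley ISD: $1,513,850.16 × 0.00913 = $13,821.4519608
Cloverhill Township: $1,513,850.16 × 0.0019 = $2,876.315304
Total = $34,243.2906192

$34,243.29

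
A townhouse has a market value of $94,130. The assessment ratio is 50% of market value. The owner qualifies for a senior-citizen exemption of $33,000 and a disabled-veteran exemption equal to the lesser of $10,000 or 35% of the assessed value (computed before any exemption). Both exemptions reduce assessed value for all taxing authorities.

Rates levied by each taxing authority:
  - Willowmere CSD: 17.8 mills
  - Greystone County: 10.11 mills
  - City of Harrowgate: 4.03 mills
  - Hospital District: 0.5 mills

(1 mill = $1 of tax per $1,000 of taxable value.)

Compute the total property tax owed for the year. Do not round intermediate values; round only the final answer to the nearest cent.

$131.87

Assessed value = $94,130 × 0.5 = $47,065
Disabled-veteran exemption = min($10,000, 35% × $47,065) = min($10,000, $16,472.75) = $10,000 (dollar cap binds)
Taxable value = $47,065 − $33,000 − $10,000 = $4,065
Willowmere CSD: $4,065 × 0.0178 = $72.357
Greystone County: $4,065 × 0.01011 = $41.09715
City of Harrowgate: $4,065 × 0.00403 = $16.38195
Hospital District: $4,065 × 0.0005 = $2.0325
Total = $131.8686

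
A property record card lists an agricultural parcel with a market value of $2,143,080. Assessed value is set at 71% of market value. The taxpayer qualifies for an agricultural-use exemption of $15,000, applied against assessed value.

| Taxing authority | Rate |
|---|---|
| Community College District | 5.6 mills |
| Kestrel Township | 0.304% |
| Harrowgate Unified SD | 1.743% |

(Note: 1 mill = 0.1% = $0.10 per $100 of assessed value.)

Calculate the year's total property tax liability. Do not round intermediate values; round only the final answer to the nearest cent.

$39,276.72

Assessed value = $2,143,080 × 0.71 = $1,521,586.8
Taxable value = $1,521,586.8 − $15,000 = $1,506,586.8
Community College District: $1,506,586.8 × 0.0056 = $8,436.88608
Kestrel Township: $1,506,586.8 × 0.00304 = $4,580.023872
Harrowgate Unified SD: $1,506,586.8 × 0.01743 = $26,259.807924
Total = $39,276.717876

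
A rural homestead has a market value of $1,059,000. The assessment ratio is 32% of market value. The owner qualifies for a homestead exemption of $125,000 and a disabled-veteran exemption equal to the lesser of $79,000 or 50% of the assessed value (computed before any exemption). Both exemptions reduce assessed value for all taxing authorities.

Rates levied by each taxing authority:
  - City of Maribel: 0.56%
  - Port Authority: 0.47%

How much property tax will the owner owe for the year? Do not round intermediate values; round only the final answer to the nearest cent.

$1,389.26

Assessed value = $1,059,000 × 0.32 = $338,880
Disabled-veteran exemption = min($79,000, 50% × $338,880) = min($79,000, $169,440) = $79,000 (dollar cap binds)
Taxable value = $338,880 − $125,000 − $79,000 = $134,880
City of Maribel: $134,880 × 0.0056 = $755.328
Port Authority: $134,880 × 0.0047 = $633.936
Total = $1,389.264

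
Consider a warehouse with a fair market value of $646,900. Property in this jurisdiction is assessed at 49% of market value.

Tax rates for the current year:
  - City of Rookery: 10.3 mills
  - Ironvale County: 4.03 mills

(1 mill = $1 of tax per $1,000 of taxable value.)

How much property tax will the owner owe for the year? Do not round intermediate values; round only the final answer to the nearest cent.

Assessed value = $646,900 × 0.49 = $316,981
City of Rookery: $316,981 × 0.0103 = $3,264.9043
Ironvale County: $316,981 × 0.00403 = $1,277.43343
Total = $3,264.9043 + $1,277.43343 = $4,542.33773

$4,542.34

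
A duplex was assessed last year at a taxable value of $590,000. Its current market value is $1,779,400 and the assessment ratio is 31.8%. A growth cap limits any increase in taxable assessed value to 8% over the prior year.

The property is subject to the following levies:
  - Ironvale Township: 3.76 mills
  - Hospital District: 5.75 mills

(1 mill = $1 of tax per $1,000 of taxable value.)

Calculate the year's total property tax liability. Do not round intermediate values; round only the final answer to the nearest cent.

$5,381.23

Uncapped assessed value = $1,779,400 × 0.318 = $565,849.2
Cap limit = $590,000 × 1.08 = $637,200
Taxable assessed value = min($565,849.2, $637,200) = $565,849.2 (cap does not bind)
Ironvale Township: $565,849.2 × 0.00376 = $2,127.592992
Hospital District: $565,849.2 × 0.00575 = $3,253.6329
Total = $5,381.225892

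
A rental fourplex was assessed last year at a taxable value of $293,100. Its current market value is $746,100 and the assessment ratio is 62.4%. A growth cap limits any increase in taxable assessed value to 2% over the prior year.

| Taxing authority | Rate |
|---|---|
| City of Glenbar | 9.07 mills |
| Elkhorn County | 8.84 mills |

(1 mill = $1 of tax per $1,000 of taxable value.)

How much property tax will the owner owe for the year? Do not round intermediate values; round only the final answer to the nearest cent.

$5,354.41

Uncapped assessed value = $746,100 × 0.624 = $465,566.4
Cap limit = $293,100 × 1.02 = $298,962
Taxable assessed value = min($465,566.4, $298,962) = $298,962 (cap binds)
City of Glenbar: $298,962 × 0.00907 = $2,711.58534
Elkhorn County: $298,962 × 0.00884 = $2,642.82408
Total = $5,354.40942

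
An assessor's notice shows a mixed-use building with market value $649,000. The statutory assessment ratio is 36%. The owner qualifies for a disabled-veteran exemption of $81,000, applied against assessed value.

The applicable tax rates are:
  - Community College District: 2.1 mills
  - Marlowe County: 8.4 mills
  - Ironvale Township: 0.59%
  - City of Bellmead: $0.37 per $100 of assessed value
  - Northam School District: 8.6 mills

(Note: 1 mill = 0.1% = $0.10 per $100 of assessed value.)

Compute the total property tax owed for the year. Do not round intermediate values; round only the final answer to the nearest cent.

$4,380.77

Assessed value = $649,000 × 0.36 = $233,640
Taxable value = $233,640 − $81,000 = $152,640
Community College District: $152,640 × 0.0021 = $320.544
Marlowe County: $152,640 × 0.0084 = $1,282.176
Ironvale Township: $152,640 × 0.0059 = $900.576
City of Bellmead: $152,640 × 0.0037 = $564.768
Northam School District: $152,640 × 0.0086 = $1,312.704
Total = $4,380.768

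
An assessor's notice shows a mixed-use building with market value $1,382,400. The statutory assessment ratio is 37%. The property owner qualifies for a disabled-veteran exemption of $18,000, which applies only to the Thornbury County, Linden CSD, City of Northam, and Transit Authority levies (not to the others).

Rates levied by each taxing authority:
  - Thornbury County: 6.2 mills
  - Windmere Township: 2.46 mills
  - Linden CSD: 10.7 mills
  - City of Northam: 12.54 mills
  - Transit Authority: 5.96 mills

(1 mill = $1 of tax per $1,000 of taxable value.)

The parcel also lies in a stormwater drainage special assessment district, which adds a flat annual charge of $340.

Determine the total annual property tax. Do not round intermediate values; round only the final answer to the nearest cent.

$19,067.74

Assessed value = $1,382,400 × 0.37 = $511,488
Thornbury County: ($511,488 − $18,000) × 0.0062 = $493,488 × 0.0062 = $3,059.6256
Windmere Township: $511,488 × 0.00246 = $1,258.26048
Linden CSD: ($511,488 − $18,000) × 0.0107 = $493,488 × 0.0107 = $5,280.3216
City of Northam: ($511,488 − $18,000) × 0.01254 = $493,488 × 0.01254 = $6,188.33952
Transit Authority: ($511,488 − $18,000) × 0.00596 = $493,488 × 0.00596 = $2,941.18848
Levies subtotal = $18,727.73568
Total = $18,727.73568 + $340 = $19,067.73568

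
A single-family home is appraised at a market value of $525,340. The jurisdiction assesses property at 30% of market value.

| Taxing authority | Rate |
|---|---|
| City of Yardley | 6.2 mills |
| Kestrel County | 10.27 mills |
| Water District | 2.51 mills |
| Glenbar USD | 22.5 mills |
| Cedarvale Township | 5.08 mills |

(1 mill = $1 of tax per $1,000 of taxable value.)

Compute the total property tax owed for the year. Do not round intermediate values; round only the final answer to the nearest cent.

$7,337.95

Assessed value = $525,340 × 0.3 = $157,602
City of Yardley: $157,602 × 0.0062 = $977.1324
Kestrel County: $157,602 × 0.01027 = $1,618.57254
Water District: $157,602 × 0.00251 = $395.58102
Glenbar USD: $157,602 × 0.0225 = $3,546.045
Cedarvale Township: $157,602 × 0.00508 = $800.61816
Total = $977.1324 + $1,618.57254 + $395.58102 + $3,546.045 + $800.61816 = $7,337.94912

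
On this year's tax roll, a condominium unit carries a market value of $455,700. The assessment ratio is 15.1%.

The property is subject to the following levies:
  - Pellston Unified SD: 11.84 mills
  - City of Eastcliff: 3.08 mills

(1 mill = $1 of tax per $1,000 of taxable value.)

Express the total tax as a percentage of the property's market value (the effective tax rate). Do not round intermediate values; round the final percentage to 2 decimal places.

0.23%

Assessed value = $455,700 × 0.151 = $68,810.7
Pellston Unified SD: $68,810.7 × 0.01184 = $814.718688
City of Eastcliff: $68,810.7 × 0.00308 = $211.936956
Total tax = $1,026.655644
Effective rate = $1,026.655644 ÷ $455,700 = 0.23% of market value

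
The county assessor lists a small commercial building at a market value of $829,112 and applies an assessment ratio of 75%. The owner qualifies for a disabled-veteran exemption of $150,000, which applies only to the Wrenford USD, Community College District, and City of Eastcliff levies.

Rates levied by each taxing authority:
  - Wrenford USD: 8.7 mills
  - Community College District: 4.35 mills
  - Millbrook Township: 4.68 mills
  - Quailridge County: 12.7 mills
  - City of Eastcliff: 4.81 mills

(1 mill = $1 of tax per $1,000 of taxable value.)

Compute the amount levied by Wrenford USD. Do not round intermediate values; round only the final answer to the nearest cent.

Assessed value = $829,112 × 0.75 = $621,834
Wrenford USD taxable value = $621,834 − $150,000 = $471,834
Wrenford USD levy = $471,834 × 0.0087 = $4,104.9558

$4,104.96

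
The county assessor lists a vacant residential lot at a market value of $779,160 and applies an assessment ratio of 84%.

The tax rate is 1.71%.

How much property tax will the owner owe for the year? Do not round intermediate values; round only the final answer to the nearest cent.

Assessed value = $779,160 × 0.84 = $654,494.4
Tax = $654,494.4 × 0.0171 = $11,191.85424

$11,191.85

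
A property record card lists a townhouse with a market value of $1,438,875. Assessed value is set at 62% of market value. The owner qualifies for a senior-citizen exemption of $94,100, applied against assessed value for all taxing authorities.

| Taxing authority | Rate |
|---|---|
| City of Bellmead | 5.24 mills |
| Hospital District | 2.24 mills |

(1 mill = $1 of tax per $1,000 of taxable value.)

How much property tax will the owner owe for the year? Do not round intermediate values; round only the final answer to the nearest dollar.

$5,969

Assessed value = $1,438,875 × 0.62 = $892,102.5
Taxable value = $892,102.5 − $94,100 = $798,002.5
City of Bellmead: $798,002.5 × 0.00524 = $4,181.5331
Hospital District: $798,002.5 × 0.00224 = $1,787.5256
Total = $4,181.5331 + $1,787.5256 = $5,969.0587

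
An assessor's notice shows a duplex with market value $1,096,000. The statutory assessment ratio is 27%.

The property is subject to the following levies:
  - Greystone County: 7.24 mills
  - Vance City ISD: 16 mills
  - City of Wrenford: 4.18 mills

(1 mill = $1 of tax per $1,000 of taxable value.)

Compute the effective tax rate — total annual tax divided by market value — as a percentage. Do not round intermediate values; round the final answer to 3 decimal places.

Assessed value = $1,096,000 × 0.27 = $295,920
Greystone County: $295,920 × 0.00724 = $2,142.4608
Vance City ISD: $295,920 × 0.016 = $4,734.72
City of Wrenford: $295,920 × 0.00418 = $1,236.9456
Total tax = $8,114.1264
Effective rate = $8,114.1264 ÷ $1,096,000 = 0.740% of market value

0.740%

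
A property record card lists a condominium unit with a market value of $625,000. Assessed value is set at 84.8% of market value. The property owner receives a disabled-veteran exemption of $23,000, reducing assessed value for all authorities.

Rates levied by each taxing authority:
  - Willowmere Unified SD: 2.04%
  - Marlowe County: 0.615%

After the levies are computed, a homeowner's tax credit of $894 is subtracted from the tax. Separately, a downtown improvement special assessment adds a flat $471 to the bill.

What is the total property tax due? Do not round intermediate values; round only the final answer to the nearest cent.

$13,037.85

Assessed value = $625,000 × 0.848 = $530,000
Taxable value = $530,000 − $23,000 = $507,000
Willowmere Unified SD: $507,000 × 0.0204 = $10,342.8
Marlowe County: $507,000 × 0.00615 = $3,118.05
Levies subtotal = $13,460.85
After credit = $13,460.85 − $894 = $12,566.85
Total = $12,566.85 + $471 = $13,037.85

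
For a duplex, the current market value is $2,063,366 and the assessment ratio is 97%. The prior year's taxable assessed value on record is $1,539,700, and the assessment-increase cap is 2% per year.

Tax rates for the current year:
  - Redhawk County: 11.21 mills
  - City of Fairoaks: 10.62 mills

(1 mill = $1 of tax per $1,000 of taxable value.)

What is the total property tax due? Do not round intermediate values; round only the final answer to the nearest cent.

Uncapped assessed value = $2,063,366 × 0.97 = $2,001,465.02
Cap limit = $1,539,700 × 1.02 = $1,570,494
Taxable assessed value = min($2,001,465.02, $1,570,494) = $1,570,494 (cap binds)
Redhawk County: $1,570,494 × 0.01121 = $17,605.23774
City of Fairoaks: $1,570,494 × 0.01062 = $16,678.64628
Total = $34,283.88402

$34,283.88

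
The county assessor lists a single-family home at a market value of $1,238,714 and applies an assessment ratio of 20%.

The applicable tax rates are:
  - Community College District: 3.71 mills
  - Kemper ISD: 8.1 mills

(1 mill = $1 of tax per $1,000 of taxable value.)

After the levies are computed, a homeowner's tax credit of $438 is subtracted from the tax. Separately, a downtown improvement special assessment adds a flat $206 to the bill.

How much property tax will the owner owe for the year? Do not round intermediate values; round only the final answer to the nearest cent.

$2,693.84

Assessed value = $1,238,714 × 0.2 = $247,742.8
Community College District: $247,742.8 × 0.00371 = $919.125788
Kemper ISD: $247,742.8 × 0.0081 = $2,006.71668
Levies subtotal = $2,925.842468
After credit = $2,925.842468 − $438 = $2,487.842468
Total = $2,487.842468 + $206 = $2,693.842468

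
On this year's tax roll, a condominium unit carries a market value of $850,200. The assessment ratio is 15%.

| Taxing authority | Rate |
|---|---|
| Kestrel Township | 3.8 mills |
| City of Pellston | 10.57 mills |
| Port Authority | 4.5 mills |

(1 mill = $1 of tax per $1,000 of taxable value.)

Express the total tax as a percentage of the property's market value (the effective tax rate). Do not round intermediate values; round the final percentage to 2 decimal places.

0.28%

Assessed value = $850,200 × 0.15 = $127,530
Kestrel Township: $127,530 × 0.0038 = $484.614
City of Pellston: $127,530 × 0.01057 = $1,347.9921
Port Authority: $127,530 × 0.0045 = $573.885
Total tax = $2,406.4911
Effective rate = $2,406.4911 ÷ $850,200 = 0.28% of market value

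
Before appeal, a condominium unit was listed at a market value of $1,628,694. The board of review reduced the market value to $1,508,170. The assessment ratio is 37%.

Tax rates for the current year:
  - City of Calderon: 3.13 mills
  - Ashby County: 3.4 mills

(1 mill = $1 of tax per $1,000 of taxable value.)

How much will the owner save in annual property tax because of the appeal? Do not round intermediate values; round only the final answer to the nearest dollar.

Old assessed value = $1,628,694 × 0.37 = $602,616.78
New assessed value = $1,508,170 × 0.37 = $558,022.9
Combined rate = 0.00313 + 0.0034 = 0.00653
Old tax = $602,616.78 × 0.00653 = $3,935.0875734
New tax = $558,022.9 × 0.00653 = $3,643.889537
Reduction = $3,935.0875734 − $3,643.889537 = $291.1980364

$291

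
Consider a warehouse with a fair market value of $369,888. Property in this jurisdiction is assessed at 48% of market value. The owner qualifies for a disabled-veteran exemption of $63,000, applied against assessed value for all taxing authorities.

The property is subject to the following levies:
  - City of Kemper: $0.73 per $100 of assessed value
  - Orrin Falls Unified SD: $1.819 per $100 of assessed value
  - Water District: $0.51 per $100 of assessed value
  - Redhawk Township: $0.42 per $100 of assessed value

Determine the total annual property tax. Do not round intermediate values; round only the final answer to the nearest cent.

$3,985.06

Assessed value = $369,888 × 0.48 = $177,546.24
Taxable value = $177,546.24 − $63,000 = $114,546.24
City of Kemper: $114,546.24 × 0.0073 = $836.187552
Orrin Falls Unified SD: $114,546.24 × 0.01819 = $2,083.5961056
Water District: $114,546.24 × 0.0051 = $584.185824
Redhawk Township: $114,546.24 × 0.0042 = $481.094208
Total = $836.187552 + $2,083.5961056 + $584.185824 + $481.094208 = $3,985.0636896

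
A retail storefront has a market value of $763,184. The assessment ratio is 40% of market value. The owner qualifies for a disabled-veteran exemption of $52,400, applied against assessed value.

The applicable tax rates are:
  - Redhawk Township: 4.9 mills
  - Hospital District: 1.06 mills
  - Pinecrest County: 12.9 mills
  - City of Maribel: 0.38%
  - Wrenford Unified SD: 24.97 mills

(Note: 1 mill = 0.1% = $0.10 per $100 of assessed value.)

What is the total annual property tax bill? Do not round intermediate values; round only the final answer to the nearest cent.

$12,044.37

Assessed value = $763,184 × 0.4 = $305,273.6
Taxable value = $305,273.6 − $52,400 = $252,873.6
Redhawk Township: $252,873.6 × 0.0049 = $1,239.08064
Hospital District: $252,873.6 × 0.00106 = $268.046016
Pinecrest County: $252,873.6 × 0.0129 = $3,262.06944
City of Maribel: $252,873.6 × 0.0038 = $960.91968
Wrenford Unified SD: $252,873.6 × 0.02497 = $6,314.253792
Total = $12,044.369568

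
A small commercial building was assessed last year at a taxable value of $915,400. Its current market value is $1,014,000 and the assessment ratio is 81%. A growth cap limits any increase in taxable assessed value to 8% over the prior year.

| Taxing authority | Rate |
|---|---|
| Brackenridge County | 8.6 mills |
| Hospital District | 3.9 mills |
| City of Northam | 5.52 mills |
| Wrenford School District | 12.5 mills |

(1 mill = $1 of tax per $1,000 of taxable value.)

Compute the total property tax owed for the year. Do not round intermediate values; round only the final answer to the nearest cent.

$25,067.30

Uncapped assessed value = $1,014,000 × 0.81 = $821,340
Cap limit = $915,400 × 1.08 = $988,632
Taxable assessed value = min($821,340, $988,632) = $821,340 (cap does not bind)
Brackenridge County: $821,340 × 0.0086 = $7,063.524
Hospital District: $821,340 × 0.0039 = $3,203.226
City of Northam: $821,340 × 0.00552 = $4,533.7968
Wrenford School District: $821,340 × 0.0125 = $10,266.75
Total = $25,067.2968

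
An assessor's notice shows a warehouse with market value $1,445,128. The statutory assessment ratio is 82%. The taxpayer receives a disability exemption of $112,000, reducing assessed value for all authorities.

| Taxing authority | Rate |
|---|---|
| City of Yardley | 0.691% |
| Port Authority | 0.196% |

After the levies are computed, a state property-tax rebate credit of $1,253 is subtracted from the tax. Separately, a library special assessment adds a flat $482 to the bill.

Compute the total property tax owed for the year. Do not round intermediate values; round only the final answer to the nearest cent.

Assessed value = $1,445,128 × 0.82 = $1,185,004.96
Taxable value = $1,185,004.96 − $112,000 = $1,073,004.96
City of Yardley: $1,073,004.96 × 0.00691 = $7,414.4642736
Port Authority: $1,073,004.96 × 0.00196 = $2,103.0897216
Levies subtotal = $9,517.5539952
After credit = $9,517.5539952 − $1,253 = $8,264.5539952
Total = $8,264.5539952 + $482 = $8,746.5539952

$8,746.55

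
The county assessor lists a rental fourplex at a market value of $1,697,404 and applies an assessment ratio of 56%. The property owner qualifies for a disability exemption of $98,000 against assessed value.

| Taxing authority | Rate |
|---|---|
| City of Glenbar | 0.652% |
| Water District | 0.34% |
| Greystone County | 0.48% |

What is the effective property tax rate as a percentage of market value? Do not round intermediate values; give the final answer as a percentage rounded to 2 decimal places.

0.74%

Assessed value = $1,697,404 × 0.56 = $950,546.24
Taxable value = $950,546.24 − $98,000 = $852,546.24
City of Glenbar: $852,546.24 × 0.00652 = $5,558.6014848
Water District: $852,546.24 × 0.0034 = $2,898.657216
Greystone County: $852,546.24 × 0.0048 = $4,092.221952
Total tax = $12,549.4806528
Effective rate = $12,549.4806528 ÷ $1,697,404 = 0.74% of market value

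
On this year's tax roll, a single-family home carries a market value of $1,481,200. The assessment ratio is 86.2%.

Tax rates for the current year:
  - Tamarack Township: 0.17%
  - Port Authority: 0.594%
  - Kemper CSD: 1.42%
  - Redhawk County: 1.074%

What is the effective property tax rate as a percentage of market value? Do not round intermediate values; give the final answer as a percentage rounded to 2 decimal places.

Assessed value = $1,481,200 × 0.862 = $1,276,794.4
Tamarack Township: $1,276,794.4 × 0.0017 = $2,170.55048
Port Authority: $1,276,794.4 × 0.00594 = $7,584.158736
Kemper CSD: $1,276,794.4 × 0.0142 = $18,130.48048
Redhawk County: $1,276,794.4 × 0.01074 = $13,712.771856
Total tax = $41,597.961552
Effective rate = $41,597.961552 ÷ $1,481,200 = 2.81% of market value

2.81%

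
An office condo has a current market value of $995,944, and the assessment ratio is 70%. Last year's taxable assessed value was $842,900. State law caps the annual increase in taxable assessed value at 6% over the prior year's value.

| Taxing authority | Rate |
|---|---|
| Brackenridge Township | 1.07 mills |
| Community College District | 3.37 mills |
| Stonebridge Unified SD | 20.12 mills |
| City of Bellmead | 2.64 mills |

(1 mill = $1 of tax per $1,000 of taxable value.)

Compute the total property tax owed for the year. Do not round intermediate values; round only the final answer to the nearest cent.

$18,962.77

Uncapped assessed value = $995,944 × 0.7 = $697,160.8
Cap limit = $842,900 × 1.06 = $893,474
Taxable assessed value = min($697,160.8, $893,474) = $697,160.8 (cap does not bind)
Brackenridge Township: $697,160.8 × 0.00107 = $745.962056
Community College District: $697,160.8 × 0.00337 = $2,349.431896
Stonebridge Unified SD: $697,160.8 × 0.02012 = $14,026.875296
City of Bellmead: $697,160.8 × 0.00264 = $1,840.504512
Total = $18,962.77376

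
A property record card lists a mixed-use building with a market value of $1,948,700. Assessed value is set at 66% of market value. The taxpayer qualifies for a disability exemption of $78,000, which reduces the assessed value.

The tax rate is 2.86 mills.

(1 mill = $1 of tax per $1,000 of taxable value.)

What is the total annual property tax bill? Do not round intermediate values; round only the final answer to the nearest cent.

Assessed value = $1,948,700 × 0.66 = $1,286,142
Taxable value = $1,286,142 − $78,000 = $1,208,142
Tax = $1,208,142 × 0.00286 = $3,455.28612

$3,455.29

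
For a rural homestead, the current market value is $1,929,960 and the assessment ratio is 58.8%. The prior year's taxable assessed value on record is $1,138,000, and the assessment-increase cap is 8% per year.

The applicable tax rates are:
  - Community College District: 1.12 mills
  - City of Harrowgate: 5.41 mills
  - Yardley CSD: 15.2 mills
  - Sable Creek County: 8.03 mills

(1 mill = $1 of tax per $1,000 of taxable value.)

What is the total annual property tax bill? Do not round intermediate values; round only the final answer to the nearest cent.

$33,772.14

Uncapped assessed value = $1,929,960 × 0.588 = $1,134,816.48
Cap limit = $1,138,000 × 1.08 = $1,229,040
Taxable assessed value = min($1,134,816.48, $1,229,040) = $1,134,816.48 (cap does not bind)
Community College District: $1,134,816.48 × 0.00112 = $1,270.9944576
City of Harrowgate: $1,134,816.48 × 0.00541 = $6,139.3571568
Yardley CSD: $1,134,816.48 × 0.0152 = $17,249.210496
Sable Creek County: $1,134,816.48 × 0.00803 = $9,112.5763344
Total = $33,772.1384448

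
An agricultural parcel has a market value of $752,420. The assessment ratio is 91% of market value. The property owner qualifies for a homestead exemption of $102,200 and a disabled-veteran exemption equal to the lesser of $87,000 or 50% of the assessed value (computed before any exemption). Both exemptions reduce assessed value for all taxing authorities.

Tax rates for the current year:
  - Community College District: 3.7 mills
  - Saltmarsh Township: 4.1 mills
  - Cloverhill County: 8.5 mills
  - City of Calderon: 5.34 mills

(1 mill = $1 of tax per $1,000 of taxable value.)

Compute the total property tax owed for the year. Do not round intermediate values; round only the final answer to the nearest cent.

$10,722.67

Assessed value = $752,420 × 0.91 = $684,702.2
Disabled-veteran exemption = min($87,000, 50% × $684,702.2) = min($87,000, $342,351.1) = $87,000 (dollar cap binds)
Taxable value = $684,702.2 − $102,200 − $87,000 = $495,502.2
Community College District: $495,502.2 × 0.0037 = $1,833.35814
Saltmarsh Township: $495,502.2 × 0.0041 = $2,031.55902
Cloverhill County: $495,502.2 × 0.0085 = $4,211.7687
City of Calderon: $495,502.2 × 0.00534 = $2,645.981748
Total = $10,722.667608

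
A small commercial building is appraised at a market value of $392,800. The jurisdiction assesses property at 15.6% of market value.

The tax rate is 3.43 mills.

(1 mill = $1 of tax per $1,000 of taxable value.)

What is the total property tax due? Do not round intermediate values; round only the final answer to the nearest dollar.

$210

Assessed value = $392,800 × 0.156 = $61,276.8
Tax = $61,276.8 × 0.00343 = $210.179424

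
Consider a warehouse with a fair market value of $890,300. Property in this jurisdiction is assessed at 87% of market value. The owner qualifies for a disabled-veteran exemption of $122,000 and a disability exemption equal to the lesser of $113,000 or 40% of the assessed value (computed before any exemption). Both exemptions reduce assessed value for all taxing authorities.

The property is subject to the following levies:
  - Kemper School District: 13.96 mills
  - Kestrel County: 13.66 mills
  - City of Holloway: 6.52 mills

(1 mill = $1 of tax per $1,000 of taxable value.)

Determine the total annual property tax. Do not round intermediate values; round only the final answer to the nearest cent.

Assessed value = $890,300 × 0.87 = $774,561
Disability exemption = min($113,000, 40% × $774,561) = min($113,000, $309,824.4) = $113,000 (dollar cap binds)
Taxable value = $774,561 − $122,000 − $113,000 = $539,561
Kemper School District: $539,561 × 0.01396 = $7,532.27156
Kestrel County: $539,561 × 0.01366 = $7,370.40326
City of Holloway: $539,561 × 0.00652 = $3,517.93772
Total = $18,420.61254

$18,420.61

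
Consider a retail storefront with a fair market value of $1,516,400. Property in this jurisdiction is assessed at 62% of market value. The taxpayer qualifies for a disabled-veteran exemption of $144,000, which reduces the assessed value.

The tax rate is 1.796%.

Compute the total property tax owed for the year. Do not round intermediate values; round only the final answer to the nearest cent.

Assessed value = $1,516,400 × 0.62 = $940,168
Taxable value = $940,168 − $144,000 = $796,168
Tax = $796,168 × 0.01796 = $14,299.17728

$14,299.18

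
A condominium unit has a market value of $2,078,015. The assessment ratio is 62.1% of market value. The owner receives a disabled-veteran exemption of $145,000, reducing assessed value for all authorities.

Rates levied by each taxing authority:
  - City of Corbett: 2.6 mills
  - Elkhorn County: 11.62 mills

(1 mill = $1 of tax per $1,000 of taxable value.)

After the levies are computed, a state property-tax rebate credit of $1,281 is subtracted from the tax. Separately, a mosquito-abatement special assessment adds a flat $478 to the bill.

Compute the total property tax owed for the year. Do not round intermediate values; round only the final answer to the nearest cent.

Assessed value = $2,078,015 × 0.621 = $1,290,447.315
Taxable value = $1,290,447.315 − $145,000 = $1,145,447.315
City of Corbett: $1,145,447.315 × 0.0026 = $2,978.163019
Elkhorn County: $1,145,447.315 × 0.01162 = $13,310.0978003
Levies subtotal = $16,288.2608193
After credit = $16,288.2608193 − $1,281 = $15,007.2608193
Total = $15,007.2608193 + $478 = $15,485.2608193

$15,485.26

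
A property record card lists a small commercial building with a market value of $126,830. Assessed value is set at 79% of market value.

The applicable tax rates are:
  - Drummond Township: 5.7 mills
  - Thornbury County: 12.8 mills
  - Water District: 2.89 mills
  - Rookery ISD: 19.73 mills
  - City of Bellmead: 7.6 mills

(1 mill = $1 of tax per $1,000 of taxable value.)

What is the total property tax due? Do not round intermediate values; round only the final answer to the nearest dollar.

Assessed value = $126,830 × 0.79 = $100,195.7
Drummond Township: $100,195.7 × 0.0057 = $571.11549
Thornbury County: $100,195.7 × 0.0128 = $1,282.50496
Water District: $100,195.7 × 0.00289 = $289.565573
Rookery ISD: $100,195.7 × 0.01973 = $1,976.861161
City of Bellmead: $100,195.7 × 0.0076 = $761.48732
Total = $571.11549 + $1,282.50496 + $289.565573 + $1,976.861161 + $761.48732 = $4,881.534504

$4,882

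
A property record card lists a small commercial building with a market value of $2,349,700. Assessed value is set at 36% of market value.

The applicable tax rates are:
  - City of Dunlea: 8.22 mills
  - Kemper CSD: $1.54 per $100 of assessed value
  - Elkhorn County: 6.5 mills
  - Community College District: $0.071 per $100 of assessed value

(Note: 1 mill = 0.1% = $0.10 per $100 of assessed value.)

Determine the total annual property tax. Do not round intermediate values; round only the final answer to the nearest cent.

Assessed value = $2,349,700 × 0.36 = $845,892
City of Dunlea: $845,892 × 0.00822 = $6,953.23224
Kemper CSD: $845,892 × 0.0154 = $13,026.7368
Elkhorn County: $845,892 × 0.0065 = $5,498.298
Community College District: $845,892 × 0.00071 = $600.58332
Total = $26,078.85036

$26,078.85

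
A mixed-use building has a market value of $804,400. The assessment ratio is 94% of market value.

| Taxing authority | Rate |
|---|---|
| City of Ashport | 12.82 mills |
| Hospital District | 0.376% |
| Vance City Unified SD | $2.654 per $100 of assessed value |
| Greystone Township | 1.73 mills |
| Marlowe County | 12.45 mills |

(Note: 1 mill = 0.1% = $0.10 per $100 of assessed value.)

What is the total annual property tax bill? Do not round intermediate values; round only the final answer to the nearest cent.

$43,326.59

Assessed value = $804,400 × 0.94 = $756,136
City of Ashport: $756,136 × 0.01282 = $9,693.66352
Hospital District: $756,136 × 0.00376 = $2,843.07136
Vance City Unified SD: $756,136 × 0.02654 = $20,067.84944
Greystone Township: $756,136 × 0.00173 = $1,308.11528
Marlowe County: $756,136 × 0.01245 = $9,413.8932
Total = $43,326.5928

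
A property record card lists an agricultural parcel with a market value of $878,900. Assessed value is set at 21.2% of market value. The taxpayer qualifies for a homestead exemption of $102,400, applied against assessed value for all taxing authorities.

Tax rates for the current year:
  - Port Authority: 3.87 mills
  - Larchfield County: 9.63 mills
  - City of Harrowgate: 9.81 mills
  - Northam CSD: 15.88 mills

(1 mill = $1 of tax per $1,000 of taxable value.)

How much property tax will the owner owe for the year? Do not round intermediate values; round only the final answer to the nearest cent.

Assessed value = $878,900 × 0.212 = $186,326.8
Taxable value = $186,326.8 − $102,400 = $83,926.8
Port Authority: $83,926.8 × 0.00387 = $324.796716
Larchfield County: $83,926.8 × 0.00963 = $808.215084
City of Harrowgate: $83,926.8 × 0.00981 = $823.321908
Northam CSD: $83,926.8 × 0.01588 = $1,332.757584
Total = $324.796716 + $808.215084 + $823.321908 + $1,332.757584 = $3,289.091292

$3,289.09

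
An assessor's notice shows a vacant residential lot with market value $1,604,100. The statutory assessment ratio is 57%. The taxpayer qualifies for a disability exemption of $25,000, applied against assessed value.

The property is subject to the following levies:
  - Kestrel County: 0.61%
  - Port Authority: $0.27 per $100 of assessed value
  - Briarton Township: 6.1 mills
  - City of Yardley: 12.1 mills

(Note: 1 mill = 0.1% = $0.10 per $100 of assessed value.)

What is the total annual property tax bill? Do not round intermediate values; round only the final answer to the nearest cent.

Assessed value = $1,604,100 × 0.57 = $914,337
Taxable value = $914,337 − $25,000 = $889,337
Kestrel County: $889,337 × 0.0061 = $5,424.9557
Port Authority: $889,337 × 0.0027 = $2,401.2099
Briarton Township: $889,337 × 0.0061 = $5,424.9557
City of Yardley: $889,337 × 0.0121 = $10,760.9777
Total = $24,012.099

$24,012.10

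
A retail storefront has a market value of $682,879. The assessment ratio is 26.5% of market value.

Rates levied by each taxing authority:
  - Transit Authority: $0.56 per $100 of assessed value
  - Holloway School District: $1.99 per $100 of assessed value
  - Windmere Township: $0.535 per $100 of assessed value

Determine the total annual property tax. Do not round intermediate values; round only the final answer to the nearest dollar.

$5,583

Assessed value = $682,879 × 0.265 = $180,962.935
Transit Authority: $180,962.935 × 0.0056 = $1,013.392436
Holloway School District: $180,962.935 × 0.0199 = $3,601.1624065
Windmere Township: $180,962.935 × 0.00535 = $968.15170225
Total = $1,013.392436 + $3,601.1624065 + $968.15170225 = $5,582.70654475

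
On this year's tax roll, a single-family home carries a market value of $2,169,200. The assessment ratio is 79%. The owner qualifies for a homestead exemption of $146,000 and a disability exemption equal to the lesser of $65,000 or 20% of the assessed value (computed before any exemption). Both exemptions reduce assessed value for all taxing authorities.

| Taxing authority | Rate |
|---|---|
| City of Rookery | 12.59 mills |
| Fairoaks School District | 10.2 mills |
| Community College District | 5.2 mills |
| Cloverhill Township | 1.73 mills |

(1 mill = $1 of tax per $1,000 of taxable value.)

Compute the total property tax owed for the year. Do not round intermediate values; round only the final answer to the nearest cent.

Assessed value = $2,169,200 × 0.79 = $1,713,668
Disability exemption = min($65,000, 20% × $1,713,668) = min($65,000, $342,733.6) = $65,000 (dollar cap binds)
Taxable value = $1,713,668 − $146,000 − $65,000 = $1,502,668
City of Rookery: $1,502,668 × 0.01259 = $18,918.59012
Fairoaks School District: $1,502,668 × 0.0102 = $15,327.2136
Community College District: $1,502,668 × 0.0052 = $7,813.8736
Cloverhill Township: $1,502,668 × 0.00173 = $2,599.61564
Total = $44,659.29296

$44,659.29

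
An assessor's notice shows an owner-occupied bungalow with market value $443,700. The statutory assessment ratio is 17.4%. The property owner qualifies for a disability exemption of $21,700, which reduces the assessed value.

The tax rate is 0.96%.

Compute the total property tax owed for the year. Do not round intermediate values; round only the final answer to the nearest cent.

$532.84

Assessed value = $443,700 × 0.174 = $77,203.8
Taxable value = $77,203.8 − $21,700 = $55,503.8
Tax = $55,503.8 × 0.0096 = $532.83648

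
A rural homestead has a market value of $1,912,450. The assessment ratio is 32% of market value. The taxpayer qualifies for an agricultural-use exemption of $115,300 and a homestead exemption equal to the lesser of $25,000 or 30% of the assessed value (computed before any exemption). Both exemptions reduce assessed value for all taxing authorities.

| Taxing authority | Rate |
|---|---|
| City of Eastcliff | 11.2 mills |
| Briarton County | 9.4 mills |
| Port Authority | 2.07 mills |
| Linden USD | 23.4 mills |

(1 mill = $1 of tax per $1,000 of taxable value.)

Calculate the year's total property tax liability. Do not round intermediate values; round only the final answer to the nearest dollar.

$21,730

Assessed value = $1,912,450 × 0.32 = $611,984
Homestead exemption = min($25,000, 30% × $611,984) = min($25,000, $183,595.2) = $25,000 (dollar cap binds)
Taxable value = $611,984 − $115,300 − $25,000 = $471,684
City of Eastcliff: $471,684 × 0.0112 = $5,282.8608
Briarton County: $471,684 × 0.0094 = $4,433.8296
Port Authority: $471,684 × 0.00207 = $976.38588
Linden USD: $471,684 × 0.0234 = $11,037.4056
Total = $21,730.48188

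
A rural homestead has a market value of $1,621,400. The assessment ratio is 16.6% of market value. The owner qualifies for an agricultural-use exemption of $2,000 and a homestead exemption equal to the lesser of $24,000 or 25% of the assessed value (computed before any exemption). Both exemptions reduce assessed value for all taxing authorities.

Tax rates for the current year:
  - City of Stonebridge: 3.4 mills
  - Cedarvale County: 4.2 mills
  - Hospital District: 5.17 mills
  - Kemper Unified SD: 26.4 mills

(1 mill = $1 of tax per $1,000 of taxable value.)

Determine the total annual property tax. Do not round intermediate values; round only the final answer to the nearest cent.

$9,524.28

Assessed value = $1,621,400 × 0.166 = $269,152.4
Homestead exemption = min($24,000, 25% × $269,152.4) = min($24,000, $67,288.1) = $24,000 (dollar cap binds)
Taxable value = $269,152.4 − $2,000 − $24,000 = $243,152.4
City of Stonebridge: $243,152.4 × 0.0034 = $826.71816
Cedarvale County: $243,152.4 × 0.0042 = $1,021.24008
Hospital District: $243,152.4 × 0.00517 = $1,257.097908
Kemper Unified SD: $243,152.4 × 0.0264 = $6,419.22336
Total = $9,524.279508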